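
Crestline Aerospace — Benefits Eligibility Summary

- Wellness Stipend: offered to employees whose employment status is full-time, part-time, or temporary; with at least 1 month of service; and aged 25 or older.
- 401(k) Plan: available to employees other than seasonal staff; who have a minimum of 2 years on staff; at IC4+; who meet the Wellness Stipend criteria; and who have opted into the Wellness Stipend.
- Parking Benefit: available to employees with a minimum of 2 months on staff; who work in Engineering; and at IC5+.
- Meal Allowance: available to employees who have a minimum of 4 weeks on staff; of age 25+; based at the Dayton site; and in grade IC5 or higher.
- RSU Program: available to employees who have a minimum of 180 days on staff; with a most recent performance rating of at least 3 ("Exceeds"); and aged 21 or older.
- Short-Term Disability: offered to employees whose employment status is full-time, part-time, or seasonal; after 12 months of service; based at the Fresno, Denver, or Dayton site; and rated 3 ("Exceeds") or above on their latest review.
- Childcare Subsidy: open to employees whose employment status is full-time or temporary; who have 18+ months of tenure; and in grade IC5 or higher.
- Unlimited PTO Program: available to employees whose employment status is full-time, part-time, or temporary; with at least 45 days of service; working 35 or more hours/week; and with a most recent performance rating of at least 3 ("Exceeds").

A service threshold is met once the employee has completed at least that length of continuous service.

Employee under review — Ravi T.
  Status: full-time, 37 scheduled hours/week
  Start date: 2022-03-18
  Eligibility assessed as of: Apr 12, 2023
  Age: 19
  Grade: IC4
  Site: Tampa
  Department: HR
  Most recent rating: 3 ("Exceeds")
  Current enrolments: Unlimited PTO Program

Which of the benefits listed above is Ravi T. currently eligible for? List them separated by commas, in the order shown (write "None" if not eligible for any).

Service from 2022-03-18 to Apr 12, 2023: 390 days.
Wellness Stipend — status full-time ✓; service 390 days ≥ 1 month (≈30 days) ✓; age 19 < 25 ✗ → not eligible.
401(k) Plan — status full-time ✓ (not excluded); service 390 days < 2 years (≈730 days) ✗ → not eligible.
Parking Benefit — service 390 days ≥ 2 months (≈60 days) ✓; dept HR ✗ → not eligible.
Meal Allowance — service 390 days ≥ 4 weeks (≈28 days) ✓; age 19 < 25 ✗ → not eligible.
RSU Program — service 390 days ≥ 180 days ✓; rating 3 ≥ 3 ✓; age 19 < 21 ✗ → not eligible.
Short-Term Disability — status full-time ✓; service 390 days ≥ 12 months (≈360 days) ✓; site Tampa ✗ (not Fresno, Denver, or Dayton) → not eligible.
Childcare Subsidy — status full-time ✓; service 390 days < 18 months (≈540 days) ✗ → not eligible.
Unlimited PTO Program — status full-time ✓; service 390 days ≥ 45 days ✓; 37 hrs/wk ≥ 35 ✓; rating 3 ≥ 3 ✓ → eligible.

Unlimited PTO Program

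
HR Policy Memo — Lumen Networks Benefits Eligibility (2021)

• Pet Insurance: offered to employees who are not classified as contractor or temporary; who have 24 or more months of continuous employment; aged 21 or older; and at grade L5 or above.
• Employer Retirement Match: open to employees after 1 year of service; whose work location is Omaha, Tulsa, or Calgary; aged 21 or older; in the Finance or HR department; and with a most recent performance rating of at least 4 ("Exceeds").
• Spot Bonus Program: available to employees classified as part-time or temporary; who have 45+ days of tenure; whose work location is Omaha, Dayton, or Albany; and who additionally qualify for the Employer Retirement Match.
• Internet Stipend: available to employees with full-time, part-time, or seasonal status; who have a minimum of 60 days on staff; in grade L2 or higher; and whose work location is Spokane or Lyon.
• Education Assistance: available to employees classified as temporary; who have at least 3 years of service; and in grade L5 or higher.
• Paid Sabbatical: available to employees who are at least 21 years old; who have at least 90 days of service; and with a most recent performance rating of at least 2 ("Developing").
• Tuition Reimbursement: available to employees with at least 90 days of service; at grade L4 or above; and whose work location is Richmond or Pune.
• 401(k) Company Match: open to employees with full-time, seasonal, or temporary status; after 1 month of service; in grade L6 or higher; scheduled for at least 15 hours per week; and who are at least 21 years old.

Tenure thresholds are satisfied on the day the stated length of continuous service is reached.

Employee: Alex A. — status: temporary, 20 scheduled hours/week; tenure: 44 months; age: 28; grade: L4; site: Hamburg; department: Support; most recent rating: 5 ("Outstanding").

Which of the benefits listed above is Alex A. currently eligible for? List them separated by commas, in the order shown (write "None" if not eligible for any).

Paid Sabbatical

Pet Insurance — status temporary ✗ (excluded) → not eligible.
Employer Retirement Match — service 44 months ≥ 1 year (≈365 days) ✓; site Hamburg ✗ (not Omaha, Tulsa, or Calgary) → not eligible.
Spot Bonus Program — status temporary ✓; service 44 months ≥ 45 days ✓; site Hamburg ✗ (not Omaha, Dayton, or Albany) → not eligible.
Internet Stipend — status temporary ✗ (requires full-time, part-time, or seasonal) → not eligible.
Education Assistance — status temporary ✓; service 44 months ≥ 3 years (≈1095 days) ✓; grade L4 < L5 ✗ → not eligible.
Paid Sabbatical — age 28 ≥ 21 ✓; service 44 months ≥ 90 days ✓; rating 5 ≥ 2 ✓ → eligible.
Tuition Reimbursement — service 44 months ≥ 90 days ✓; grade L4 ≥ L4 ✓; site Hamburg ✗ (not Richmond or Pune) → not eligible.
401(k) Company Match — status temporary ✓; service 44 months ≥ 1 month ✓; grade L4 < L6 ✗ → not eligible.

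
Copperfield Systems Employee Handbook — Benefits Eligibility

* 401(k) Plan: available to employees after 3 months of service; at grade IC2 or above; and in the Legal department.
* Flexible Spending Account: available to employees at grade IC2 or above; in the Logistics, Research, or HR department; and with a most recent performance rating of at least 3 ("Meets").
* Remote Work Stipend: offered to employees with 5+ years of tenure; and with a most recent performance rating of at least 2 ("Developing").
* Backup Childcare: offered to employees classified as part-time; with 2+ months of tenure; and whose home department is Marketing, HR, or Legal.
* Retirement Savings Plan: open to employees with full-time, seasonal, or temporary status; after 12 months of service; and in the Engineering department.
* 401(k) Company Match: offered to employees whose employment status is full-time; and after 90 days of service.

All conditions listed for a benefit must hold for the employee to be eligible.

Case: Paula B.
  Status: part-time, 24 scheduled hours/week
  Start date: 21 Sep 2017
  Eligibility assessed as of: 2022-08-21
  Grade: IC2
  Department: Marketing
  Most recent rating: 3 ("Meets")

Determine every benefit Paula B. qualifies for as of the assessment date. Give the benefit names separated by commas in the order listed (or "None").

Service from 21 Sep 2017 to 2022-08-21: 1795 days.
401(k) Plan — service 1795 days ≥ 3 months (≈90 days) ✓; grade IC2 ≥ IC2 ✓; dept Marketing ✗ → not eligible.
Flexible Spending Account — grade IC2 ≥ IC2 ✓; dept Marketing ✗ → not eligible.
Remote Work Stipend — service 1795 days < 5 years (≈1825 days) ✗ → not eligible.
Backup Childcare — status part-time ✓; service 1795 days ≥ 2 months (≈60 days) ✓; dept Marketing ✓ → eligible.
Retirement Savings Plan — status part-time ✗ (requires full-time, seasonal, or temporary) → not eligible.
401(k) Company Match — status part-time ✗ (requires full-time) → not eligible.

Backup Childcare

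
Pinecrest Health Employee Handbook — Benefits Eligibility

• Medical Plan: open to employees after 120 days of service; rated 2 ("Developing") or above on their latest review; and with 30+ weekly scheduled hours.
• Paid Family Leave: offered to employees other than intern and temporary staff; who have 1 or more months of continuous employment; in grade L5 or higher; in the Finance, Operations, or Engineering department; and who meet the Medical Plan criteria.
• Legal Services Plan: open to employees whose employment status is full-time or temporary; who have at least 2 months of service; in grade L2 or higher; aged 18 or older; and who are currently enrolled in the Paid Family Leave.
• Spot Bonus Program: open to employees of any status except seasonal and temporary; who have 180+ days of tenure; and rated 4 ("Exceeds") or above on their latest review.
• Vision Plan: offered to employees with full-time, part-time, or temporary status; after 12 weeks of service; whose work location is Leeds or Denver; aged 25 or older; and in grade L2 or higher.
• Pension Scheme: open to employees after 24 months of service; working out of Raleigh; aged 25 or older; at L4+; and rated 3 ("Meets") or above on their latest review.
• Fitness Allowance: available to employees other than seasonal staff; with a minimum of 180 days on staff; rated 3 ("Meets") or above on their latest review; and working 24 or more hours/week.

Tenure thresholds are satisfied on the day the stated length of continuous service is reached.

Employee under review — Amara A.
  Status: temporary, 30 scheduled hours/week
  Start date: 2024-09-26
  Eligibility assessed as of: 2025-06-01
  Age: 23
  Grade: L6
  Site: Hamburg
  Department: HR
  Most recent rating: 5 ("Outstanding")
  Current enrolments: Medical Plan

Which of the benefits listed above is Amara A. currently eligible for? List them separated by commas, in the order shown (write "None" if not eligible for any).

Medical Plan, Fitness Allowance

Service from 2024-09-26 to 2025-06-01: 248 days.
Medical Plan — service 248 days ≥ 120 days ✓; rating 5 ≥ 2 ✓; 30 hrs/wk ≥ 30 ✓ → eligible.
Paid Family Leave — status temporary ✗ (excluded) → not eligible.
Legal Services Plan — status temporary ✓; service 248 days ≥ 2 months (≈60 days) ✓; grade L6 ≥ L2 ✓; age 23 ≥ 18 ✓; not enrolled in Paid Family Leave ✗ → not eligible.
Spot Bonus Program — status temporary ✗ (excluded) → not eligible.
Vision Plan — status temporary ✓; service 248 days ≥ 12 weeks (≈84 days) ✓; site Hamburg ✗ (not Leeds or Denver) → not eligible.
Pension Scheme — service 248 days < 24 months (≈720 days) ✗ → not eligible.
Fitness Allowance — status temporary ✓ (not excluded); service 248 days ≥ 180 days ✓; rating 5 ≥ 3 ✓; 30 hrs/wk ≥ 24 ✓ → eligible.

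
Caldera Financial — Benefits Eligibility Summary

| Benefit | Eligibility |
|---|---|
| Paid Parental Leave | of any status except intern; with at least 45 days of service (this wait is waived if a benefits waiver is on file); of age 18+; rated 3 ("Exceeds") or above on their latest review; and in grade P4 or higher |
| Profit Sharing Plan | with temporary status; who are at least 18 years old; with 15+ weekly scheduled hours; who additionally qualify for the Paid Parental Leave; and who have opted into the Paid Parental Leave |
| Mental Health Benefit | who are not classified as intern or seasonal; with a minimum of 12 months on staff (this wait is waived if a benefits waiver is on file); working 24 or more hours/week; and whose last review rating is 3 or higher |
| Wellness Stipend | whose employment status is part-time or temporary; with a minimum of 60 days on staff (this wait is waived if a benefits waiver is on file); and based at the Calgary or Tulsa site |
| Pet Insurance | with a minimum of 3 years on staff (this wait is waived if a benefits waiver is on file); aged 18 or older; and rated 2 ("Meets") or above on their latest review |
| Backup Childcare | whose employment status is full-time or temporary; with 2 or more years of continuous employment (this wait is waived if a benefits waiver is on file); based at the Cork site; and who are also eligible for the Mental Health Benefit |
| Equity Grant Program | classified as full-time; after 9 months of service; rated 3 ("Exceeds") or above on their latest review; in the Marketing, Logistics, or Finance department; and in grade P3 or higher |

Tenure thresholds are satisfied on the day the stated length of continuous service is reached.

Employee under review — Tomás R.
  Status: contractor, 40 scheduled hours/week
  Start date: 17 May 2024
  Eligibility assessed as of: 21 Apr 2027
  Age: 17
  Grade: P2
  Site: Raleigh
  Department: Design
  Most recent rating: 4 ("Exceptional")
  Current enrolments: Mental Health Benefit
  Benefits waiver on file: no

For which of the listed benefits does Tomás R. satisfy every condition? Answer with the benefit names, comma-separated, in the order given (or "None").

Mental Health Benefit

Service from 17 May 2024 to 21 Apr 2027: 1069 days.
Paid Parental Leave — status contractor ✓ (not excluded); no waiver, service 1069 days ≥ 45 days ✓; age 17 < 18 ✗ → not eligible.
Profit Sharing Plan — status contractor ✗ (requires temporary) → not eligible.
Mental Health Benefit — status contractor ✓ (not excluded); no waiver, service 1069 days ≥ 12 months (≈360 days) ✓; 40 hrs/wk ≥ 24 ✓; rating 4 ≥ 3 ✓ → eligible.
Wellness Stipend — status contractor ✗ (requires part-time or temporary) → not eligible.
Pet Insurance — no waiver, service 1069 days < 3 years (≈1095 days) ✗ → not eligible.
Backup Childcare — status contractor ✗ (requires full-time or temporary) → not eligible.
Equity Grant Program — status contractor ✗ (requires full-time) → not eligible.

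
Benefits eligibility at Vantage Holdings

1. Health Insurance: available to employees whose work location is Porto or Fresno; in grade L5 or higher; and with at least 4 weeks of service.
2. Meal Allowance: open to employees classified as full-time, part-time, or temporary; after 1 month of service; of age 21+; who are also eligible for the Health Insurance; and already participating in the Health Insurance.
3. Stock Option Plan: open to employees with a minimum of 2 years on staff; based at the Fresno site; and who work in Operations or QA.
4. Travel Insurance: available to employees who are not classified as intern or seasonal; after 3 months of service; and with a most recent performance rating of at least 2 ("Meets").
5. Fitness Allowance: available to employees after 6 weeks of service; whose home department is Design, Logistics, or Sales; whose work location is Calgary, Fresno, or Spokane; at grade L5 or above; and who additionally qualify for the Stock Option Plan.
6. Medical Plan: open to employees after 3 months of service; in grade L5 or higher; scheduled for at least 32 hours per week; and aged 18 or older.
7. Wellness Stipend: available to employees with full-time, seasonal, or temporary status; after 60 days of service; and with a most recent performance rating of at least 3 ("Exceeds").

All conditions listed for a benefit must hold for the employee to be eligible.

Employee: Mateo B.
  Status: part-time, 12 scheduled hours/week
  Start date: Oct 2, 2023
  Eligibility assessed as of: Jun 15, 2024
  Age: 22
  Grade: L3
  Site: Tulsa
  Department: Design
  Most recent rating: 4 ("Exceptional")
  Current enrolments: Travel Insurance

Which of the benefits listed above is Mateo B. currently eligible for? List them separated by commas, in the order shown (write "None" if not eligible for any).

Travel Insurance

Service from Oct 2, 2023 to Jun 15, 2024: 257 days.
Health Insurance — site Tulsa ✗ (not Porto or Fresno) → not eligible.
Meal Allowance — status part-time ✓; service 257 days ≥ 1 month (≈30 days) ✓; age 22 ≥ 21 ✓; not eligible for Health Insurance ✗ → not eligible.
Stock Option Plan — service 257 days < 2 years (≈730 days) ✗ → not eligible.
Travel Insurance — status part-time ✓ (not excluded); service 257 days ≥ 3 months (≈90 days) ✓; rating 4 ≥ 2 ✓ → eligible.
Fitness Allowance — service 257 days ≥ 6 weeks (≈42 days) ✓; dept Design ✓; site Tulsa ✗ (not Calgary, Fresno, or Spokane) → not eligible.
Medical Plan — service 257 days ≥ 3 months (≈90 days) ✓; grade L3 < L5 ✗ → not eligible.
Wellness Stipend — status part-time ✗ (requires full-time, seasonal, or temporary) → not eligible.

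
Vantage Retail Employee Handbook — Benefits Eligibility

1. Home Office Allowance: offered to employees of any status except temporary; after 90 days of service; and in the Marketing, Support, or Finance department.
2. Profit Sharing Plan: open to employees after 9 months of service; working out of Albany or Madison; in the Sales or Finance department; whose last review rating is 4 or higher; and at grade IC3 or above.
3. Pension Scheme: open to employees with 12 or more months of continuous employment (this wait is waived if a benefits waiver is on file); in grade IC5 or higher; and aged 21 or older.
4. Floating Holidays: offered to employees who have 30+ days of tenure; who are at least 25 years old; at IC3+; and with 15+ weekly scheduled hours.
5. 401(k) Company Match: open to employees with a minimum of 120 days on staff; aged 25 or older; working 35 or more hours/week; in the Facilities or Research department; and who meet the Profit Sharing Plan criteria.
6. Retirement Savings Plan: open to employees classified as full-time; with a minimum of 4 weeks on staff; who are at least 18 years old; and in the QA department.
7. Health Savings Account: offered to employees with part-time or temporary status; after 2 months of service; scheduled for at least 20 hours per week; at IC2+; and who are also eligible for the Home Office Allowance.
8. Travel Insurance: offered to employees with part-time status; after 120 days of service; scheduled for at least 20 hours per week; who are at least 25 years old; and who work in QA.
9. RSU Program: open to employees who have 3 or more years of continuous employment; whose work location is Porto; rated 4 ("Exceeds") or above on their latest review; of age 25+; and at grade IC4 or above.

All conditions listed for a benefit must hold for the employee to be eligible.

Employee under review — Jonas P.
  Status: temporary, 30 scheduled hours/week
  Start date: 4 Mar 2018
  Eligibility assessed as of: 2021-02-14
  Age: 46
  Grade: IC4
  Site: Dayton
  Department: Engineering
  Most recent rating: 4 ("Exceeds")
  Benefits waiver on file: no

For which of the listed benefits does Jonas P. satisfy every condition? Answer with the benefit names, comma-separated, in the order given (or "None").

Floating Holidays

Service from 4 Mar 2018 to 2021-02-14: 1078 days.
Home Office Allowance — status temporary ✗ (excluded) → not eligible.
Profit Sharing Plan — service 1078 days ≥ 9 months (≈270 days) ✓; site Dayton ✗ (not Albany or Madison) → not eligible.
Pension Scheme — no waiver, service 1078 days ≥ 12 months (≈360 days) ✓; grade IC4 < IC5 ✗ → not eligible.
Floating Holidays — service 1078 days ≥ 30 days ✓; age 46 ≥ 25 ✓; grade IC4 ≥ IC3 ✓; 30 hrs/wk ≥ 15 ✓ → eligible.
401(k) Company Match — service 1078 days ≥ 120 days ✓; age 46 ≥ 25 ✓; 30 hrs/wk < 35 ✗ → not eligible.
Retirement Savings Plan — status temporary ✗ (requires full-time) → not eligible.
Health Savings Account — status temporary ✓; service 1078 days ≥ 2 months (≈60 days) ✓; 30 hrs/wk ≥ 20 ✓; grade IC4 ≥ IC2 ✓; not eligible for Home Office Allowance ✗ → not eligible.
Travel Insurance — status temporary ✗ (requires part-time) → not eligible.
RSU Program — service 1078 days < 3 years (≈1095 days) ✗ → not eligible.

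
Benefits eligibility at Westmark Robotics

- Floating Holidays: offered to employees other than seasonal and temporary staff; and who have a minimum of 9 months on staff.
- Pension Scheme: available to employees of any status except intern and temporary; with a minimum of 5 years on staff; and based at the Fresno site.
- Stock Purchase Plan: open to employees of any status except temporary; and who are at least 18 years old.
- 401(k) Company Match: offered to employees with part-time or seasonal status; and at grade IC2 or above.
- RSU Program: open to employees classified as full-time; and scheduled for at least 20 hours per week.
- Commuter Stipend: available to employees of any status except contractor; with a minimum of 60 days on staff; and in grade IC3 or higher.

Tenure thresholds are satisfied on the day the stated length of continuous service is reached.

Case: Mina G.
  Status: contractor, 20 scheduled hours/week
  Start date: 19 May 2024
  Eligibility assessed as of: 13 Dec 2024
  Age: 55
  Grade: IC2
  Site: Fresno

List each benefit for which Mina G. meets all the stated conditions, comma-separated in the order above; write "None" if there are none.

Service from 19 May 2024 to 13 Dec 2024: 208 days.
Floating Holidays — status contractor ✓ (not excluded); service 208 days < 9 months (≈270 days) ✗ → not eligible.
Pension Scheme — status contractor ✓ (not excluded); service 208 days < 5 years (≈1825 days) ✗ → not eligible.
Stock Purchase Plan — status contractor ✓ (not excluded); age 55 ≥ 18 ✓ → eligible.
401(k) Company Match — status contractor ✗ (requires part-time or seasonal) → not eligible.
RSU Program — status contractor ✗ (requires full-time) → not eligible.
Commuter Stipend — status contractor ✗ (excluded) → not eligible.

Stock Purchase Plan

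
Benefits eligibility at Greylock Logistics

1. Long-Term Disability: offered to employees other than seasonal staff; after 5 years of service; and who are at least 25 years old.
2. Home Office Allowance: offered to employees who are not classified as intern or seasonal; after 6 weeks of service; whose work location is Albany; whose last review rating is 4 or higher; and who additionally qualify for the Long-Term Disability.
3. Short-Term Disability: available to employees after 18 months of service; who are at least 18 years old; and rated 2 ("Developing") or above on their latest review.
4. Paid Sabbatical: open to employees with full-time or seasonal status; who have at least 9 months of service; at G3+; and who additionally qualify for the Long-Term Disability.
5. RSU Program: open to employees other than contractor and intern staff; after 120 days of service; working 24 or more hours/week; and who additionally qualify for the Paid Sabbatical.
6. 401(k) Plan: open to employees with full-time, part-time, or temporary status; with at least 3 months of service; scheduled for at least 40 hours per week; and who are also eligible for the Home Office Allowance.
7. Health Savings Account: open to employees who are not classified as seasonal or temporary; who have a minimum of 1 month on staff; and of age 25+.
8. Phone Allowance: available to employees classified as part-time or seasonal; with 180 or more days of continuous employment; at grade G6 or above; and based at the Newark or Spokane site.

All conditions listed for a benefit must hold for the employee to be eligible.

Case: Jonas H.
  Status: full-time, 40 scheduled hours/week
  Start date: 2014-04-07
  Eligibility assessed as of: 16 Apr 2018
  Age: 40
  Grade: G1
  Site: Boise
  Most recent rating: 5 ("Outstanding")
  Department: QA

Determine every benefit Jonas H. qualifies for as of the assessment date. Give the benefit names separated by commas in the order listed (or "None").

Service from 2014-04-07 to 16 Apr 2018: 1470 days.
Long-Term Disability — status full-time ✓ (not excluded); service 1470 days < 5 years (≈1825 days) ✗ → not eligible.
Home Office Allowance — status full-time ✓ (not excluded); service 1470 days ≥ 6 weeks (≈42 days) ✓; site Boise ✗ (not Albany) → not eligible.
Short-Term Disability — service 1470 days ≥ 18 months (≈540 days) ✓; age 40 ≥ 18 ✓; rating 5 ≥ 2 ✓ → eligible.
Paid Sabbatical — status full-time ✓; service 1470 days ≥ 9 months (≈270 days) ✓; grade G1 < G3 ✗ → not eligible.
RSU Program — status full-time ✓ (not excluded); service 1470 days ≥ 120 days ✓; 40 hrs/wk ≥ 24 ✓; not eligible for Paid Sabbatical ✗ → not eligible.
401(k) Plan — status full-time ✓; service 1470 days ≥ 3 months (≈90 days) ✓; 40 hrs/wk ≥ 40 ✓; not eligible for Home Office Allowance ✗ → not eligible.
Health Savings Account — status full-time ✓ (not excluded); service 1470 days ≥ 1 month (≈30 days) ✓; age 40 ≥ 25 ✓ → eligible.
Phone Allowance — status full-time ✗ (requires part-time or seasonal) → not eligible.

Short-Term Disability, Health Savings Account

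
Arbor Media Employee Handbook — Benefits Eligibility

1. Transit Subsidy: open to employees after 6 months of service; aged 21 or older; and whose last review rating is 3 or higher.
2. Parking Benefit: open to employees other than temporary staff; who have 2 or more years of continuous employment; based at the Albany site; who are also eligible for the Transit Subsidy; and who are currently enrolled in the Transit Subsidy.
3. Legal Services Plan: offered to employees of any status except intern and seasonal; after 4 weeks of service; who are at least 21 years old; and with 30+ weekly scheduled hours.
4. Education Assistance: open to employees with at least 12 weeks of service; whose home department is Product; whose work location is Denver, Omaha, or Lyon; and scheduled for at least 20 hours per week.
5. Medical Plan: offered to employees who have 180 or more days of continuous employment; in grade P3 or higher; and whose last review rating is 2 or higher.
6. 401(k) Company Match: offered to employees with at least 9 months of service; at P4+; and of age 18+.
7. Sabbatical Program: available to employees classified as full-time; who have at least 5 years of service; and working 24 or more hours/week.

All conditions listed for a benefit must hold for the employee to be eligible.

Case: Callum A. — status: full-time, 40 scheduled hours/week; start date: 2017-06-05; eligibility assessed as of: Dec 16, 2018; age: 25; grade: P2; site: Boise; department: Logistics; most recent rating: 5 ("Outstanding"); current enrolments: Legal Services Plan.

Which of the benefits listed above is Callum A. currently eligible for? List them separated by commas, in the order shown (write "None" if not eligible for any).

Service from 2017-06-05 to Dec 16, 2018: 559 days.
Transit Subsidy — service 559 days ≥ 6 months (≈180 days) ✓; age 25 ≥ 21 ✓; rating 5 ≥ 3 ✓ → eligible.
Parking Benefit — status full-time ✓ (not excluded); service 559 days < 2 years (≈730 days) ✗ → not eligible.
Legal Services Plan — status full-time ✓ (not excluded); service 559 days ≥ 4 weeks (≈28 days) ✓; age 25 ≥ 21 ✓; 40 hrs/wk ≥ 30 ✓ → eligible.
Education Assistance — service 559 days ≥ 12 weeks (≈84 days) ✓; dept Logistics ✗ → not eligible.
Medical Plan — service 559 days ≥ 180 days ✓; grade P2 < P3 ✗ → not eligible.
401(k) Company Match — service 559 days ≥ 9 months (≈270 days) ✓; grade P2 < P4 ✗ → not eligible.
Sabbatical Program — status full-time ✓; service 559 days < 5 years (≈1825 days) ✗ → not eligible.

Transit Subsidy, Legal Services Plan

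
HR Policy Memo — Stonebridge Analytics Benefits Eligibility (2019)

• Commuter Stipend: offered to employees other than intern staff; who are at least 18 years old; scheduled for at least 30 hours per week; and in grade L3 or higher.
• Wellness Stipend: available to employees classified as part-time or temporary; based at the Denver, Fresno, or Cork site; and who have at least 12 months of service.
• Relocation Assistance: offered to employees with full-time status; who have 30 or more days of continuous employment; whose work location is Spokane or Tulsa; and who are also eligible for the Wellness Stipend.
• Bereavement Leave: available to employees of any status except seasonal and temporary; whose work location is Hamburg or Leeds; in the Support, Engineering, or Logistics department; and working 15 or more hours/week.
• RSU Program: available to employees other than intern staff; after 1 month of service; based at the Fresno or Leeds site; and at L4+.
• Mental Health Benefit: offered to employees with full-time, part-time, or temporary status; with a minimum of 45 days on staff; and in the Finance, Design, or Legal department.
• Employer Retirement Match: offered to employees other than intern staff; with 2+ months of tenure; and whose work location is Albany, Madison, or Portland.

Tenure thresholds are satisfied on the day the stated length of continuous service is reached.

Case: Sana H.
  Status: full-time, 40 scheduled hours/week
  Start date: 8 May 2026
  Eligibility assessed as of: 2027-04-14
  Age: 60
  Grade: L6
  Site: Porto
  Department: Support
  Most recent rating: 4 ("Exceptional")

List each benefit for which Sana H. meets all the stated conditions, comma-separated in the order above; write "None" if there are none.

Service from 8 May 2026 to 2027-04-14: 341 days.
Commuter Stipend — status full-time ✓ (not excluded); age 60 ≥ 18 ✓; 40 hrs/wk ≥ 30 ✓; grade L6 ≥ L3 ✓ → eligible.
Wellness Stipend — status full-time ✗ (requires part-time or temporary) → not eligible.
Relocation Assistance — status full-time ✓; service 341 days ≥ 30 days ✓; site Porto ✗ (not Spokane or Tulsa) → not eligible.
Bereavement Leave — status full-time ✓ (not excluded); site Porto ✗ (not Hamburg or Leeds) → not eligible.
RSU Program — status full-time ✓ (not excluded); service 341 days ≥ 1 month (≈30 days) ✓; site Porto ✗ (not Fresno or Leeds) → not eligible.
Mental Health Benefit — status full-time ✓; service 341 days ≥ 45 days ✓; dept Support ✗ → not eligible.
Employer Retirement Match — status full-time ✓ (not excluded); service 341 days ≥ 2 months (≈60 days) ✓; site Porto ✗ (not Albany, Madison, or Portland) → not eligible.

Commuter Stipend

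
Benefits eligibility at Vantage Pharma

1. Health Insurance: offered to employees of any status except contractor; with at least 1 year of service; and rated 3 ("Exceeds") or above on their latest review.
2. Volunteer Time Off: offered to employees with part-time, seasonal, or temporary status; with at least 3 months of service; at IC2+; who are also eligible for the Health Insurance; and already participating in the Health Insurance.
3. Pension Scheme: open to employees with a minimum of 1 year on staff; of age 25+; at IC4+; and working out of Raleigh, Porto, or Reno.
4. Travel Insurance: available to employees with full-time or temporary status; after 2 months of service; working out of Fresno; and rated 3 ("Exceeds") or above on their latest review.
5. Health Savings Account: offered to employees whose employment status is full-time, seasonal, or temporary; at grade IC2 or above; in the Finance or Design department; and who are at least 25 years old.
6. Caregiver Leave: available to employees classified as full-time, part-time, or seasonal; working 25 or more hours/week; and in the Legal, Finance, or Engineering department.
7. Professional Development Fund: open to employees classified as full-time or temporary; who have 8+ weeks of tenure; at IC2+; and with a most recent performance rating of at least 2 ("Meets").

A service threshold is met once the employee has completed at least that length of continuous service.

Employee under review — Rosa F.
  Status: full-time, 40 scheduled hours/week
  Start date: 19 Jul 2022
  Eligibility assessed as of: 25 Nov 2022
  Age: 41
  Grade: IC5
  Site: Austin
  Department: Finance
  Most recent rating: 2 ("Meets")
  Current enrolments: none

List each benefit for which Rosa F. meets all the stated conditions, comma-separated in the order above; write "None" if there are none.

Service from 19 Jul 2022 to 25 Nov 2022: 129 days.
Health Insurance — status full-time ✓ (not excluded); service 129 days < 1 year (≈365 days) ✗ → not eligible.
Volunteer Time Off — status full-time ✗ (requires part-time, seasonal, or temporary) → not eligible.
Pension Scheme — service 129 days < 1 year (≈365 days) ✗ → not eligible.
Travel Insurance — status full-time ✓; service 129 days ≥ 2 months (≈60 days) ✓; site Austin ✗ (not Fresno) → not eligible.
Health Savings Account — status full-time ✓; grade IC5 ≥ IC2 ✓; dept Finance ✓; age 41 ≥ 25 ✓ → eligible.
Caregiver Leave — status full-time ✓; 40 hrs/wk ≥ 25 ✓; dept Finance ✓ → eligible.
Professional Development Fund — status full-time ✓; service 129 days ≥ 8 weeks (≈56 days) ✓; grade IC5 ≥ IC2 ✓; rating 2 ≥ 2 ✓ → eligible.

Health Savings Account, Caregiver Leave, Professional Development Fund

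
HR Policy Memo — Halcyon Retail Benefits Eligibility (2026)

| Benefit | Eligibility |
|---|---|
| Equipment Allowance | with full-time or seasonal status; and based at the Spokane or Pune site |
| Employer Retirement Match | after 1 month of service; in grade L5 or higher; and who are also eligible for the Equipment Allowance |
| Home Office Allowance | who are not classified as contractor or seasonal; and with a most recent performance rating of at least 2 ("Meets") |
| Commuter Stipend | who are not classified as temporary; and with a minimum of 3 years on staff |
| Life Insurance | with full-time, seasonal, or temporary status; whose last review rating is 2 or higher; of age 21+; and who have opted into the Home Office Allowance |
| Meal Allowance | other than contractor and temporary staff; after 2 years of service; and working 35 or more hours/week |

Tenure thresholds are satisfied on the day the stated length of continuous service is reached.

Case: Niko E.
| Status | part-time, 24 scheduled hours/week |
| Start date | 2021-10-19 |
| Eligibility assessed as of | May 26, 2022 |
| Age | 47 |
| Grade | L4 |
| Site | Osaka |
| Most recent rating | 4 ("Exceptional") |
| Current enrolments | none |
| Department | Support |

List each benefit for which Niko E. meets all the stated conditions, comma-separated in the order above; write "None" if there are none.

Home Office Allowance

Service from 2021-10-19 to May 26, 2022: 219 days.
Equipment Allowance — status part-time ✗ (requires full-time or seasonal) → not eligible.
Employer Retirement Match — service 219 days ≥ 1 month (≈30 days) ✓; grade L4 < L5 ✗ → not eligible.
Home Office Allowance — status part-time ✓ (not excluded); rating 4 ≥ 2 ✓ → eligible.
Commuter Stipend — status part-time ✓ (not excluded); service 219 days < 3 years (≈1095 days) ✗ → not eligible.
Life Insurance — status part-time ✗ (requires full-time, seasonal, or temporary) → not eligible.
Meal Allowance — status part-time ✓ (not excluded); service 219 days < 2 years (≈730 days) ✗ → not eligible.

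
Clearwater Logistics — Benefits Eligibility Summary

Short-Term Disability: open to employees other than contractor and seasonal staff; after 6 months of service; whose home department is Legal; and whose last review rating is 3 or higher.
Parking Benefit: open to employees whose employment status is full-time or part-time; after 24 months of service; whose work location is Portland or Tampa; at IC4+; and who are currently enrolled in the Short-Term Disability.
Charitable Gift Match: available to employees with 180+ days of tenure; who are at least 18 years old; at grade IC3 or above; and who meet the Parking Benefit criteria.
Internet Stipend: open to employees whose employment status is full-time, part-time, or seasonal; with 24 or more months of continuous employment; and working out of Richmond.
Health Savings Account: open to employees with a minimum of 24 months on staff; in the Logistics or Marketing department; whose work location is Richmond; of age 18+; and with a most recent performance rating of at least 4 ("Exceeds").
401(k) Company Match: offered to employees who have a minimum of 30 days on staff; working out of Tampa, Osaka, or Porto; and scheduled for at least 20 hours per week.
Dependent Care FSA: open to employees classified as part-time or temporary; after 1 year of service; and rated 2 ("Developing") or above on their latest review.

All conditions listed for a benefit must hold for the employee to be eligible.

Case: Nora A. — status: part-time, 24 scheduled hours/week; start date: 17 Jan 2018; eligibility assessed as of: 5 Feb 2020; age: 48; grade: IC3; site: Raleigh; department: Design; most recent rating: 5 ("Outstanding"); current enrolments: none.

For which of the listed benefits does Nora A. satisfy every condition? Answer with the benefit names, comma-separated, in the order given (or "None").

Dependent Care FSA

Service from 17 Jan 2018 to 5 Feb 2020: 749 days.
Short-Term Disability — status part-time ✓ (not excluded); service 749 days ≥ 6 months (≈180 days) ✓; dept Design ✗ → not eligible.
Parking Benefit — status part-time ✓; service 749 days ≥ 24 months (≈720 days) ✓; site Raleigh ✗ (not Portland or Tampa) → not eligible.
Charitable Gift Match — service 749 days ≥ 180 days ✓; age 48 ≥ 18 ✓; grade IC3 ≥ IC3 ✓; not eligible for Parking Benefit ✗ → not eligible.
Internet Stipend — status part-time ✓; service 749 days ≥ 24 months (≈720 days) ✓; site Raleigh ✗ (not Richmond) → not eligible.
Health Savings Account — service 749 days ≥ 24 months (≈720 days) ✓; dept Design ✗ → not eligible.
401(k) Company Match — service 749 days ≥ 30 days ✓; site Raleigh ✗ (not Tampa, Osaka, or Porto) → not eligible.
Dependent Care FSA — status part-time ✓; service 749 days ≥ 1 year (≈365 days) ✓; rating 5 ≥ 2 ✓ → eligible.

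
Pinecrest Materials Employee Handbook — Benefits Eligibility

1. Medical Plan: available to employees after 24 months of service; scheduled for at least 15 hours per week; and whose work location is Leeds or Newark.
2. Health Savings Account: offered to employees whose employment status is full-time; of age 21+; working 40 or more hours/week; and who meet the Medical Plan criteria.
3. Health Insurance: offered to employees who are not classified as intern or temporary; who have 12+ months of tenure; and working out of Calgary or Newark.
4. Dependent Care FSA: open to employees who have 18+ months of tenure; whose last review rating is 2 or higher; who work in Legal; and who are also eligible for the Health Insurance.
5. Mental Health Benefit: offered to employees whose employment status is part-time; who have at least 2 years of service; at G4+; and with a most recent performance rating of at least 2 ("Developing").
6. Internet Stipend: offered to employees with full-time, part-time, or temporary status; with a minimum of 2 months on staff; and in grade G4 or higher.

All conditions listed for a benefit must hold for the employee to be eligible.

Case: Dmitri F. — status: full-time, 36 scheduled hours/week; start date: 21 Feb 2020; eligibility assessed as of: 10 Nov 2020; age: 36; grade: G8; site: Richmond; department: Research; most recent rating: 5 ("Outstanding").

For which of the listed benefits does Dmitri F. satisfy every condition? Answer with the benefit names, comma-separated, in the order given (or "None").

Internet Stipend

Service from 21 Feb 2020 to 10 Nov 2020: 263 days.
Medical Plan — service 263 days < 24 months (≈720 days) ✗ → not eligible.
Health Savings Account — status full-time ✓; age 36 ≥ 21 ✓; 36 hrs/wk < 40 ✗ → not eligible.
Health Insurance — status full-time ✓ (not excluded); service 263 days < 12 months (≈360 days) ✗ → not eligible.
Dependent Care FSA — service 263 days < 18 months (≈540 days) ✗ → not eligible.
Mental Health Benefit — status full-time ✗ (requires part-time) → not eligible.
Internet Stipend — status full-time ✓; service 263 days ≥ 2 months (≈60 days) ✓; grade G8 ≥ G4 ✓ → eligible.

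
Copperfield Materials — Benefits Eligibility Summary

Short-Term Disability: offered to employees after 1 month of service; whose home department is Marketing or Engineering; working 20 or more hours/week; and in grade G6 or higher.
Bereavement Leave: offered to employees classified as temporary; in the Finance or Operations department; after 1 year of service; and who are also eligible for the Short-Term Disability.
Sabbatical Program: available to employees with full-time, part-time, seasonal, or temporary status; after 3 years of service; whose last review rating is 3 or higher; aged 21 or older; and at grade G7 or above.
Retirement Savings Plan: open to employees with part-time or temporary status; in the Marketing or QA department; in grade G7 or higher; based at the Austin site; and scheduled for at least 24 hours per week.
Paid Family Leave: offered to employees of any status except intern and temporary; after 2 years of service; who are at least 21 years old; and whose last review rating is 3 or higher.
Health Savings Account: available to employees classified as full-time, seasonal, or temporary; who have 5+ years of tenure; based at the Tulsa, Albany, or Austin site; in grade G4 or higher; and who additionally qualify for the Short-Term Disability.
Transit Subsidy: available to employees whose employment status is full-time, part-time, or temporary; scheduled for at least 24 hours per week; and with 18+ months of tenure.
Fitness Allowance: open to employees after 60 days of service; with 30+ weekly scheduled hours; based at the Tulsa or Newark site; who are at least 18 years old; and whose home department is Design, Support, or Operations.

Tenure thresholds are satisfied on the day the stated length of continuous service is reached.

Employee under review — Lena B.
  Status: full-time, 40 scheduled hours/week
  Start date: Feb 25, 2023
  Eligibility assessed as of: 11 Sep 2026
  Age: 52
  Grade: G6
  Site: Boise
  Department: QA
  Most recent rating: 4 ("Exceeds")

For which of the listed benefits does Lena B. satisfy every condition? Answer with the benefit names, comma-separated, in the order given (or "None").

Paid Family Leave, Transit Subsidy

Service from Feb 25, 2023 to 11 Sep 2026: 1294 days.
Short-Term Disability — service 1294 days ≥ 1 month (≈30 days) ✓; dept QA ✗ → not eligible.
Bereavement Leave — status full-time ✗ (requires temporary) → not eligible.
Sabbatical Program — status full-time ✓; service 1294 days ≥ 3 years (≈1095 days) ✓; rating 4 ≥ 3 ✓; age 52 ≥ 21 ✓; grade G6 < G7 ✗ → not eligible.
Retirement Savings Plan — status full-time ✗ (requires part-time or temporary) → not eligible.
Paid Family Leave — status full-time ✓ (not excluded); service 1294 days ≥ 2 years (≈730 days) ✓; age 52 ≥ 21 ✓; rating 4 ≥ 3 ✓ → eligible.
Health Savings Account — status full-time ✓; service 1294 days < 5 years (≈1825 days) ✗ → not eligible.
Transit Subsidy — status full-time ✓; 40 hrs/wk ≥ 24 ✓; service 1294 days ≥ 18 months (≈540 days) ✓ → eligible.
Fitness Allowance — service 1294 days ≥ 60 days ✓; 40 hrs/wk ≥ 30 ✓; site Boise ✗ (not Tulsa or Newark) → not eligible.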